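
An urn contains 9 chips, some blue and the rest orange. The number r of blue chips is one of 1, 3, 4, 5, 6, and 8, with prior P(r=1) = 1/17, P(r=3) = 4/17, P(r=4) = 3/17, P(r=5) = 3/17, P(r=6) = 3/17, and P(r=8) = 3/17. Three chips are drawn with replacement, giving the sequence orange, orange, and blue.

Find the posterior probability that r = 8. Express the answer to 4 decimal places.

0.0196

For each hypothesis, P(data | H) works out to: P(data | r = 1) = (8/9)(8/9)(1/9) = 0.087791; P(data | r = 3) = (6/9)(6/9)(3/9) = 0.14815; P(data | r = 4) = (5/9)(5/9)(4/9) = 0.13717; P(data | r = 5) = (4/9)(4/9)(5/9) = 0.10974; P(data | r = 6) = (3/9)(3/9)(6/9) = 0.074074; P(data | r = 8) = (1/9)(1/9)(8/9) = 0.010974.
Weighting by the prior gives 1/17 · 0.087791 = 0.0051642, 4/17 · 0.14815 = 0.034858, 3/17 · 0.13717 = 0.024207, 3/17 · 0.10974 = 0.019366, 3/17 · 0.074074 = 0.013072, 3/17 · 0.010974 = 0.0019366; summing to 0.098604.
So P(r = 8 | data) = (0.0019366) / (0.098604) = 0.01964.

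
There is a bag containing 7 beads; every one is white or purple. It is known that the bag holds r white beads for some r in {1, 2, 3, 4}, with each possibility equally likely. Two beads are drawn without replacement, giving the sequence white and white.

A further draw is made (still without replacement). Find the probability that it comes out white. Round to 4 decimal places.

The likelihood of the observed sequence under each hypothesis: P(data | r = 1) = (1/7)(0/6) = 0; P(data | r = 2) = (2/7)(1/6) = 1/21; P(data | r = 3) = (3/7)(2/6) = 1/7; P(data | r = 4) = (4/7)(3/6) = 2/7.
The prior-weighted likelihoods are 1/4 · 0 = 0, 1/4 · 1/21 = 1/84, 1/4 · 1/7 = 1/28, 1/4 · 2/7 = 1/14; these sum to 5/42.
The posterior is then P(r = 1 | data) = 0, P(r = 2 | data) = 1/10, P(r = 3 | data) = 3/10, P(r = 4 | data) = 3/5.
So P(white next | data) = Σ P(white next | H) P(H | data) = (0)(1/10) + (1/5)(3/10) + (2/5)(3/5) = 3/10.

0.3000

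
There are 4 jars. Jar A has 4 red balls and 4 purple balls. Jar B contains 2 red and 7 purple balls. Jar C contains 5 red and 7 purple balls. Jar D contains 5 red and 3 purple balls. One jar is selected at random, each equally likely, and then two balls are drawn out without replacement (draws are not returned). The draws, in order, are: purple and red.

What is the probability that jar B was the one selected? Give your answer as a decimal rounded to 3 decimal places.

Compute the likelihood of the observed sequence for each case: P(data | jar A) = (4/8)(4/7) = 0.28571; P(data | jar B) = (7/9)(2/8) = 0.19444; P(data | jar C) = (7/12)(5/11) = 0.26515; P(data | jar D) = (3/8)(5/7) = 0.26786.
Multiplying each by its prior: 1/4 · 0.28571 = 0.071429, 1/4 · 0.19444 = 0.048611, 1/4 · 0.26515 = 0.066288, 1/4 · 0.26786 = 0.066964; with total 0.25329.
Hence P(jar B | data) = (0.048611) / (0.25329) = 0.19192.

0.192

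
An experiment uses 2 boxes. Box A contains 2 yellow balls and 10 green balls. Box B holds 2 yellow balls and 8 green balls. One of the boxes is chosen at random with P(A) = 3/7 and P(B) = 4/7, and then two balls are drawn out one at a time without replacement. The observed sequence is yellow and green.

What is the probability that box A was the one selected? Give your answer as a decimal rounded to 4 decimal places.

Under each hypothesis, the probability of the observed sequence is: P(data | box A) = (2/12)(10/11) = 0.15152; P(data | box B) = (2/10)(8/9) = 0.17778.
Multiplying each by its prior: 3/7 · 0.15152 = 0.064935, 4/7 · 0.17778 = 0.10159; with total 0.16652.
So P(box A | data) = (0.064935) / (0.16652) = 0.38995.

0.3899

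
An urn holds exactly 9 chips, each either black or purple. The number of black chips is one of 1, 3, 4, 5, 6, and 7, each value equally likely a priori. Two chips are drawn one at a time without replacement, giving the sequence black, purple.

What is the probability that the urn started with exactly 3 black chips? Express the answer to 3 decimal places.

0.184

For each hypothesis, P(data | H) works out to: P(data | r = 1) = (1/9)(8/8) = 1/9; P(data | r = 3) = (3/9)(6/8) = 1/4; P(data | r = 4) = (4/9)(5/8) = 5/18; P(data | r = 5) = (5/9)(4/8) = 5/18; P(data | r = 6) = (6/9)(3/8) = 1/4; P(data | r = 7) = (7/9)(2/8) = 7/36.
Weighting by the prior gives 1/6 · 1/9 = 1/54, 1/6 · 1/4 = 1/24, 1/6 · 5/18 = 5/108, 1/6 · 5/18 = 5/108, 1/6 · 1/4 = 1/24, 1/6 · 7/36 = 7/216; summing to 49/216.
So P(r = 3 | data) = (1/24) / (49/216) = 9/49.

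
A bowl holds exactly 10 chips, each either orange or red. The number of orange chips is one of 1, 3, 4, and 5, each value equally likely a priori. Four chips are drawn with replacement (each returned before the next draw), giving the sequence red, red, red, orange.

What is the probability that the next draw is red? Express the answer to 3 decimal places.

The likelihood of the observed sequence under each hypothesis: P(data | r = 1) = (9/10)(9/10)(9/10)(1/10) = 0.0729; P(data | r = 3) = (7/10)(7/10)(7/10)(3/10) = 0.1029; P(data | r = 4) = (6/10)(6/10)(6/10)(4/10) = 0.0864; P(data | r = 5) = (5/10)(5/10)(5/10)(5/10) = 0.0625.
Weighting by the prior gives 1/4 · 0.0729 = 0.018225, 1/4 · 0.1029 = 0.025725, 1/4 · 0.0864 = 0.0216, 1/4 · 0.0625 = 0.015625; these sum to 0.081175.
Normalising, the posterior is P(r = 1 | data) = 0.22451, P(r = 3 | data) = 0.31691, P(r = 4 | data) = 0.26609, P(r = 5 | data) = 0.19249.
So P(red next | data) = Σ P(red next | H) P(H | data) = (9/10)(0.22451) + (7/10)(0.31691) + (3/5)(0.26609) + (1/2)(0.19249) = 0.6798.

0.680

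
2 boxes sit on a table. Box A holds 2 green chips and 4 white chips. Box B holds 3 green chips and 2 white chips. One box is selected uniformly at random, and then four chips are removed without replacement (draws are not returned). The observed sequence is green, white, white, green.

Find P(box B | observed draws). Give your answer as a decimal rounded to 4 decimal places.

0.6000

Compute the likelihood of the observed sequence for each case: P(data | box A) = (2/6)(4/5)(3/4)(1/3) = 1/15; P(data | box B) = (3/5)(2/4)(1/3)(2/2) = 1/10.
The prior-weighted likelihoods are 1/2 · 1/15 = 1/30, 1/2 · 1/10 = 1/20; summing to 1/12.
By Bayes' rule, P(box B | data) = (1/20) / (1/12) = 3/5.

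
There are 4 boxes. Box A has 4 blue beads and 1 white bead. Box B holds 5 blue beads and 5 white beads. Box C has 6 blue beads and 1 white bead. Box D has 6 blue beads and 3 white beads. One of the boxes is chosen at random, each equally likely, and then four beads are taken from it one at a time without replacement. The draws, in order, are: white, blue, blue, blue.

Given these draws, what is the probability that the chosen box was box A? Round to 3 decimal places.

Compute the likelihood of the observed sequence for each case: P(data | box A) = (1/5)(4/4)(3/3)(2/2) = 1/5; P(data | box B) = (5/10)(5/9)(4/8)(3/7) = 5/84; P(data | box C) = (1/7)(6/6)(5/5)(4/4) = 1/7; P(data | box D) = (3/9)(6/8)(5/7)(4/6) = 5/42.
Weighting by the prior gives 1/4 · 1/5 = 1/20, 1/4 · 5/84 = 5/336, 1/4 · 1/7 = 1/28, 1/4 · 5/42 = 5/168; these sum to 73/560.
Hence P(box A | data) = (1/20) / (73/560) = 28/73.

0.384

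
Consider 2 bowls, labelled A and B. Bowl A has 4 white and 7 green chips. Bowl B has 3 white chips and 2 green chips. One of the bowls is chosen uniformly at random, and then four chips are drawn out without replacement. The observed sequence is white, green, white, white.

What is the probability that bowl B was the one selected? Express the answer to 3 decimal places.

0.825

For each hypothesis, P(data | H) works out to: P(data | bowl A) = (4/11)(7/10)(3/9)(2/8) = 7/330; P(data | bowl B) = (3/5)(2/4)(2/3)(1/2) = 1/10.
Weighting by the prior gives 1/2 · 7/330 = 7/660, 1/2 · 1/10 = 1/20; summing to 2/33.
Therefore the posterior P(bowl B | data) = (1/20) / (2/33) = 33/40.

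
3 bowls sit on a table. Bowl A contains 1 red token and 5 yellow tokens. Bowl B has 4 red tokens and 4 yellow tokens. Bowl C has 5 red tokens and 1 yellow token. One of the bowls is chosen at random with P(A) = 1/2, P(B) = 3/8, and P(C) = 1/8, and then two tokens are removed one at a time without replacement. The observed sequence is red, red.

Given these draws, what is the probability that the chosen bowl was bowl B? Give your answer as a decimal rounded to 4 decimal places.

0.4909

Under each hypothesis, the probability of the observed sequence is: P(data | bowl A) = (1/6)(0/5) = 0; P(data | bowl B) = (4/8)(3/7) = 3/14; P(data | bowl C) = (5/6)(4/5) = 2/3.
Multiplying each by its prior: 1/2 · 0 = 0, 3/8 · 3/14 = 9/112, 1/8 · 2/3 = 1/12; with total 55/336.
So P(bowl B | data) = (9/112) / (55/336) = 27/55.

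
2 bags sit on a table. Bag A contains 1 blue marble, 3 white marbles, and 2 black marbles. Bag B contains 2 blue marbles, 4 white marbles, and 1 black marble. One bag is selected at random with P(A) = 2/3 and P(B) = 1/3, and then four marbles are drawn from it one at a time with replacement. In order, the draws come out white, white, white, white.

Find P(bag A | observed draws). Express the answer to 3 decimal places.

0.540

Under each hypothesis, the probability of the observed sequence is: P(data | bag A) = (3/6)(3/6)(3/6)(3/6) = 0.0625; P(data | bag B) = (4/7)(4/7)(4/7)(4/7) = 0.10662.
The prior-weighted likelihoods are 2/3 · 0.0625 = 0.041667, 1/3 · 0.10662 = 0.035541; with total 0.077207.
So P(bag A | data) = (0.041667) / (0.077207) = 0.53967.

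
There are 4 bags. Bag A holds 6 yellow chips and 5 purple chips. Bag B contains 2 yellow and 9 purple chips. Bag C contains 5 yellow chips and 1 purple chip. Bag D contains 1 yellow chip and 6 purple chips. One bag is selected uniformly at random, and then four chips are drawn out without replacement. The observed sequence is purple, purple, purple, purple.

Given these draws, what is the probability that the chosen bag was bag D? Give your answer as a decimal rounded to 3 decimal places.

0.519

For each hypothesis, P(data | H) works out to: P(data | bag A) = (5/11)(4/10)(3/9)(2/8) = 0.015152; P(data | bag B) = (9/11)(8/10)(7/9)(6/8) = 0.38182; P(data | bag C) = (1/6)(0/5) = 0; P(data | bag D) = (6/7)(5/6)(4/5)(3/4) = 0.42857.
Multiplying each by its prior: 1/4 · 0.015152 = 0.0037879, 1/4 · 0.38182 = 0.095455, 1/4 · 0 = 0, 1/4 · 0.42857 = 0.10714; these sum to 0.20639.
By Bayes' rule, P(bag D | data) = (0.10714) / (0.20639) = 0.51914.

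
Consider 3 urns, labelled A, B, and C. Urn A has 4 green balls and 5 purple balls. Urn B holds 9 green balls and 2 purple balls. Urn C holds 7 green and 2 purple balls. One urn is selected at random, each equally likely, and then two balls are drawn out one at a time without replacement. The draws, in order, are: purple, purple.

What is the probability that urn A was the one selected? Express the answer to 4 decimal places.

The likelihood of the observed sequence under each hypothesis: P(data | urn A) = (5/9)(4/8) = 0.27778; P(data | urn B) = (2/11)(1/10) = 0.018182; P(data | urn C) = (2/9)(1/8) = 0.027778.
The prior-weighted likelihoods are 1/3 · 0.27778 = 0.092593, 1/3 · 0.018182 = 0.0060606, 1/3 · 0.027778 = 0.0092593; summing to 0.10791.
Therefore the posterior P(urn A | data) = (0.092593) / (0.10791) = 0.85803.

0.8580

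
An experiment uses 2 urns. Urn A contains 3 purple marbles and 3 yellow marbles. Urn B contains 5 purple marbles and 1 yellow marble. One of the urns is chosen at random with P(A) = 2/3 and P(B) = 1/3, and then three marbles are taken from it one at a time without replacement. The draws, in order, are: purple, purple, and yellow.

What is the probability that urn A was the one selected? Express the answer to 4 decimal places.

0.6429

The likelihood of the observed sequence under each hypothesis: P(data | urn A) = (3/6)(2/5)(3/4) = 3/20; P(data | urn B) = (5/6)(4/5)(1/4) = 1/6.
Multiplying each by its prior: 2/3 · 3/20 = 1/10, 1/3 · 1/6 = 1/18; summing to 7/45.
So P(urn A | data) = (1/10) / (7/45) = 9/14.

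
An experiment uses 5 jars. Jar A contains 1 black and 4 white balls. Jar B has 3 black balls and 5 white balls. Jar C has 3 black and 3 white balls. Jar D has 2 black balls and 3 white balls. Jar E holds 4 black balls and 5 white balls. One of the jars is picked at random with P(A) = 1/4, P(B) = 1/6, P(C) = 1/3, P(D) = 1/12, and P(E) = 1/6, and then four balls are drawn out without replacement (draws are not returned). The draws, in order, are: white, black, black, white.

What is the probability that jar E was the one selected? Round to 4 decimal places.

0.1980

Under each hypothesis, the probability of the observed sequence is: P(data | jar A) = (4/5)(1/4)(0/3) = 0; P(data | jar B) = (5/8)(3/7)(2/6)(4/5) = 0.071429; P(data | jar C) = (3/6)(3/5)(2/4)(2/3) = 0.1; P(data | jar D) = (3/5)(2/4)(1/3)(2/2) = 0.1; P(data | jar E) = (5/9)(4/8)(3/7)(4/6) = 0.079365.
Multiplying each by its prior: 1/4 · 0 = 0, 1/6 · 0.071429 = 0.011905, 1/3 · 0.1 = 0.033333, 1/12 · 0.1 = 0.0083333, 1/6 · 0.079365 = 0.013228; summing to 0.066799.
Hence P(jar E | data) = (0.013228) / (0.066799) = 0.19802.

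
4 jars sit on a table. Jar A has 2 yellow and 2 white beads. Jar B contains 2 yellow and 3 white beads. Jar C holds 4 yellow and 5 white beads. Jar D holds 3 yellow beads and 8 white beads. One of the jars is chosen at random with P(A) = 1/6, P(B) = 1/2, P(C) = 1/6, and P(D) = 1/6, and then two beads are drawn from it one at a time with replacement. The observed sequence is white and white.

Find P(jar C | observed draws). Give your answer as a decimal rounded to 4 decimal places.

0.1424

For each hypothesis, P(data | H) works out to: P(data | jar A) = (2/4)(2/4) = 0.25; P(data | jar B) = (3/5)(3/5) = 0.36; P(data | jar C) = (5/9)(5/9) = 0.30864; P(data | jar D) = (8/11)(8/11) = 0.52893.
The prior-weighted likelihoods are 1/6 · 0.25 = 0.041667, 1/2 · 0.36 = 0.18, 1/6 · 0.30864 = 0.05144, 1/6 · 0.52893 = 0.088154; with total 0.36126.
So P(jar C | data) = (0.05144) / (0.36126) = 0.14239.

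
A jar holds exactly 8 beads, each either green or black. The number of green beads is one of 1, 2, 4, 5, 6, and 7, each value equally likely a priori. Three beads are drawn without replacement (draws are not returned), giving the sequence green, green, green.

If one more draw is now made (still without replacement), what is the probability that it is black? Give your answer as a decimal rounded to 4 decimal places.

0.3507

For each hypothesis, P(data | H) works out to: P(data | r = 1) = (1/8)(0/7) = 0; P(data | r = 2) = (2/8)(1/7)(0/6) = 0; P(data | r = 4) = (4/8)(3/7)(2/6) = 1/14; P(data | r = 5) = (5/8)(4/7)(3/6) = 5/28; P(data | r = 6) = (6/8)(5/7)(4/6) = 5/14; P(data | r = 7) = (7/8)(6/7)(5/6) = 5/8.
Weighting by the prior gives 1/6 · 0 = 0, 1/6 · 0 = 0, 1/6 · 1/14 = 1/84, 1/6 · 5/28 = 5/168, 1/6 · 5/14 = 5/84, 1/6 · 5/8 = 5/48; these sum to 23/112.
Normalising, the posterior is P(r = 1 | data) = 0, P(r = 2 | data) = 0, P(r = 4 | data) = 4/69, P(r = 5 | data) = 10/69, P(r = 6 | data) = 20/69, P(r = 7 | data) = 35/69.
The predictive probability is P(black next | data) = (4/5)(4/69) + (3/5)(10/69) + (2/5)(20/69) + (1/5)(35/69) = 121/345.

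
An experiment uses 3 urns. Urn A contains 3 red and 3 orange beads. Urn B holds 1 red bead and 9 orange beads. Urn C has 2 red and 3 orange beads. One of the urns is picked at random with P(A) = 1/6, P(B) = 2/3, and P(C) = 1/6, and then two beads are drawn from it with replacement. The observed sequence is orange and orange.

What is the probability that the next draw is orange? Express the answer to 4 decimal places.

0.8460

For each hypothesis, P(data | H) works out to: P(data | urn A) = (3/6)(3/6) = 1/4; P(data | urn B) = (9/10)(9/10) = 81/100; P(data | urn C) = (3/5)(3/5) = 9/25.
Multiplying each by its prior: 1/6 · 1/4 = 1/24, 2/3 · 81/100 = 27/50, 1/6 · 9/25 = 3/50; these sum to 77/120.
Dividing through by the total gives posterior P(urn A | data) = 0.064935, P(urn B | data) = 0.84156, P(urn C | data) = 0.093506.
The predictive probability is P(orange next | data) = (1/2)(0.064935) + (9/10)(0.84156) + (3/5)(0.093506) = 0.84597.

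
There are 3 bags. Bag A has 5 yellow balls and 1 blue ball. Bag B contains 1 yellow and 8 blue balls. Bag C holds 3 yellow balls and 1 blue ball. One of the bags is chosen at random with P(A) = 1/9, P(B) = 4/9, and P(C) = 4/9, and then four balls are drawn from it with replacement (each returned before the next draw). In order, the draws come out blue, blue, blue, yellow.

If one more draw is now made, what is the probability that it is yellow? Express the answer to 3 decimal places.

The likelihood of the observed sequence under each hypothesis: P(data | bag A) = (1/6)(1/6)(1/6)(5/6) = 0.003858; P(data | bag B) = (8/9)(8/9)(8/9)(1/9) = 0.078037; P(data | bag C) = (1/4)(1/4)(1/4)(3/4) = 0.011719.
Multiplying each by its prior: 1/9 · 0.003858 = 0.00042867, 4/9 · 0.078037 = 0.034683, 4/9 · 0.011719 = 0.0052083; with total 0.04032.
The posterior is then P(bag A | data) = 0.010632, P(bag B | data) = 0.86019, P(bag C | data) = 0.12917.
Averaging over the posterior, P(yellow next | data) = (5/6)(0.010632) + (1/9)(0.86019) + (3/4)(0.12917) = 0.20132.

0.201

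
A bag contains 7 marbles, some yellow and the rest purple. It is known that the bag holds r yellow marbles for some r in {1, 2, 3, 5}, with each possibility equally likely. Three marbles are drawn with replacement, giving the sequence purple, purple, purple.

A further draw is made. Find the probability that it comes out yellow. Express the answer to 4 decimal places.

0.2414

Compute the likelihood of the observed sequence for each case: P(data | r = 1) = (6/7)(6/7)(6/7) = 0.62974; P(data | r = 2) = (5/7)(5/7)(5/7) = 0.36443; P(data | r = 3) = (4/7)(4/7)(4/7) = 0.18659; P(data | r = 5) = (2/7)(2/7)(2/7) = 0.023324.
The prior-weighted likelihoods are 1/4 · 0.62974 = 0.15743, 1/4 · 0.36443 = 0.091108, 1/4 · 0.18659 = 0.046647, 1/4 · 0.023324 = 0.0058309; summing to 0.30102.
The posterior is then P(r = 1 | data) = 0.523, P(r = 2 | data) = 0.30266, P(r = 3 | data) = 0.15496, P(r = 5 | data) = 0.01937.
The predictive probability is P(yellow next | data) = (1/7)(0.523) + (2/7)(0.30266) + (3/7)(0.15496) + (5/7)(0.01937) = 0.24144.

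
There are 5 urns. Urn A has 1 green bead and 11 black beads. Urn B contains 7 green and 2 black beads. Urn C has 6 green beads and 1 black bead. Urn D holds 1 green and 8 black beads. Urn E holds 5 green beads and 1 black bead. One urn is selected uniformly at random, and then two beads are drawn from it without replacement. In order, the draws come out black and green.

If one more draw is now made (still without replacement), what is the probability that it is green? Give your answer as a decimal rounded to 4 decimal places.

Compute the likelihood of the observed sequence for each case: P(data | urn A) = (11/12)(1/11) = 1/12; P(data | urn B) = (2/9)(7/8) = 7/36; P(data | urn C) = (1/7)(6/6) = 1/7; P(data | urn D) = (8/9)(1/8) = 1/9; P(data | urn E) = (1/6)(5/5) = 1/6.
Multiplying each by its prior: 1/5 · 1/12 = 1/60, 1/5 · 7/36 = 7/180, 1/5 · 1/7 = 1/35, 1/5 · 1/9 = 1/45, 1/5 · 1/6 = 1/30; with total 44/315.
Dividing through by the total gives posterior P(urn A | data) = 21/176, P(urn B | data) = 49/176, P(urn C | data) = 9/44, P(urn D | data) = 7/44, P(urn E | data) = 21/88.
The predictive probability is P(green next | data) = (0)(21/176) + (6/7)(49/176) + (1)(9/44) + (0)(7/44) + (1)(21/88) = 15/22.

0.6818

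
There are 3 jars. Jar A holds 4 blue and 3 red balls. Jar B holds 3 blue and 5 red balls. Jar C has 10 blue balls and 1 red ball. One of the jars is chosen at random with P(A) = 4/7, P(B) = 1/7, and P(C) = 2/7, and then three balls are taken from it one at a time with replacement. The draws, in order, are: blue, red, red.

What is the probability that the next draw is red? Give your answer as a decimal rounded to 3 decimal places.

For each hypothesis, P(data | H) works out to: P(data | jar A) = (4/7)(3/7)(3/7) = 0.10496; P(data | jar B) = (3/8)(5/8)(5/8) = 0.14648; P(data | jar C) = (10/11)(1/11)(1/11) = 0.0075131.
Weighting by the prior gives 4/7 · 0.10496 = 0.059975, 1/7 · 0.14648 = 0.020926, 2/7 · 0.0075131 = 0.0021466; summing to 0.083048.
Normalising, the posterior is P(jar A | data) = 0.72217, P(jar B | data) = 0.25198, P(jar C | data) = 0.025848.
Averaging over the posterior, P(red next | data) = (3/7)(0.72217) + (5/8)(0.25198) + (1/11)(0.025848) = 0.46934.

0.469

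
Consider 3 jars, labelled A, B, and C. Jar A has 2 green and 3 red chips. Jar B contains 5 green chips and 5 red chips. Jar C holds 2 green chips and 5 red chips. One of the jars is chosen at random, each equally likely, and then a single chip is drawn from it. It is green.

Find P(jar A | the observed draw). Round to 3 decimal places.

0.337

The likelihood of this draw under each hypothesis: P(data | jar A) = (2/5) = 2/5; P(data | jar B) = (5/10) = 1/2; P(data | jar C) = (2/7) = 2/7.
The prior-weighted likelihoods are 1/3 · 2/5 = 2/15, 1/3 · 1/2 = 1/6, 1/3 · 2/7 = 2/21; with total 83/210.
Therefore the posterior P(jar A | data) = (2/15) / (83/210) = 28/83.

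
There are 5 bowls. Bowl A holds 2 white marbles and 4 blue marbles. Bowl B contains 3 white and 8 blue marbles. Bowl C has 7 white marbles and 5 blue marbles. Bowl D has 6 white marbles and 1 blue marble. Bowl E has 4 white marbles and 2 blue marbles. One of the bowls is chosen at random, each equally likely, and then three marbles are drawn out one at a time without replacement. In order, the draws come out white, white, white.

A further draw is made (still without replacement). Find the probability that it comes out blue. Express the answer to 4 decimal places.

The likelihood of the observed sequence under each hypothesis: P(data | bowl A) = (2/6)(1/5)(0/4) = 0; P(data | bowl B) = (3/11)(2/10)(1/9) = 0.0060606; P(data | bowl C) = (7/12)(6/11)(5/10) = 0.15909; P(data | bowl D) = (6/7)(5/6)(4/5) = 0.57143; P(data | bowl E) = (4/6)(3/5)(2/4) = 0.2.
Weighting by the prior gives 1/5 · 0 = 0, 1/5 · 0.0060606 = 0.0012121, 1/5 · 0.15909 = 0.031818, 1/5 · 0.57143 = 0.11429, 1/5 · 0.2 = 0.04; summing to 0.18732.
Normalising, the posterior is P(bowl A | data) = 0, P(bowl B | data) = 0.006471, P(bowl C | data) = 0.16986, P(bowl D | data) = 0.61012, P(bowl E | data) = 0.21354.
Averaging over the posterior, P(blue next | data) = (1)(0.006471) + (5/9)(0.16986) + (1/4)(0.61012) + (2/3)(0.21354) = 0.39573.

0.3957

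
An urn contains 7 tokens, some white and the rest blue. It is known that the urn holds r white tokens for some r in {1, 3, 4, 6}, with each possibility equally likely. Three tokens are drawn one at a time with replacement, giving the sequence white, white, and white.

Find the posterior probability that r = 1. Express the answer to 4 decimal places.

Under each hypothesis, the probability of the observed sequence is: P(data | r = 1) = (1/7)(1/7)(1/7) = 0.0029155; P(data | r = 3) = (3/7)(3/7)(3/7) = 0.078717; P(data | r = 4) = (4/7)(4/7)(4/7) = 0.18659; P(data | r = 6) = (6/7)(6/7)(6/7) = 0.62974.
The prior-weighted likelihoods are 1/4 · 0.0029155 = 0.00072886, 1/4 · 0.078717 = 0.019679, 1/4 · 0.18659 = 0.046647, 1/4 · 0.62974 = 0.15743; with total 0.22449.
Hence P(r = 1 | data) = (0.00072886) / (0.22449) = 0.0032468.

0.0032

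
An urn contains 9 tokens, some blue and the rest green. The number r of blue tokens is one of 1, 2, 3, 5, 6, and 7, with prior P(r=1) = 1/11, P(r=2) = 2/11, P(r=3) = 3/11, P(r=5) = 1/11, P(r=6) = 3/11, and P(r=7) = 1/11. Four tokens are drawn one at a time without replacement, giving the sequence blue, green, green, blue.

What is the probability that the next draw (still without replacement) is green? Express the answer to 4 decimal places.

0.5115

Under each hypothesis, the probability of the observed sequence is: P(data | r = 1) = (1/9)(8/8)(7/7)(0/6) = 0; P(data | r = 2) = (2/9)(7/8)(6/7)(1/6) = 0.027778; P(data | r = 3) = (3/9)(6/8)(5/7)(2/6) = 0.059524; P(data | r = 5) = (5/9)(4/8)(3/7)(4/6) = 0.079365; P(data | r = 6) = (6/9)(3/8)(2/7)(5/6) = 0.059524; P(data | r = 7) = (7/9)(2/8)(1/7)(6/6) = 0.027778.
Weighting by the prior gives 1/11 · 0 = 0, 2/11 · 0.027778 = 0.0050505, 3/11 · 0.059524 = 0.016234, 1/11 · 0.079365 = 0.007215, 3/11 · 0.059524 = 0.016234, 1/11 · 0.027778 = 0.0025253; these sum to 0.047258.
Dividing through by the total gives posterior P(r = 1 | data) = 0, P(r = 2 | data) = 0.10687, P(r = 3 | data) = 0.34351, P(r = 5 | data) = 0.15267, P(r = 6 | data) = 0.34351, P(r = 7 | data) = 0.053435.
The predictive probability is P(green next | data) = (1)(0.10687) + (4/5)(0.34351) + (2/5)(0.15267) + (1/5)(0.34351) + (0)(0.053435) = 0.51145.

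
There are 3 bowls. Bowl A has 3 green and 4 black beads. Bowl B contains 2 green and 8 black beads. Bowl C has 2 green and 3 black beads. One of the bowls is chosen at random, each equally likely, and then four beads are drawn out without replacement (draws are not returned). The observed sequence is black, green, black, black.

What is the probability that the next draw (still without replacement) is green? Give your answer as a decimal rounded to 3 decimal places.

Compute the likelihood of the observed sequence for each case: P(data | bowl A) = (4/7)(3/6)(3/5)(2/4) = 3/35; P(data | bowl B) = (8/10)(2/9)(7/8)(6/7) = 2/15; P(data | bowl C) = (3/5)(2/4)(2/3)(1/2) = 1/10.
The prior-weighted likelihoods are 1/3 · 3/35 = 1/35, 1/3 · 2/15 = 2/45, 1/3 · 1/10 = 1/30; with total 67/630.
The posterior is then P(bowl A | data) = 18/67, P(bowl B | data) = 28/67, P(bowl C | data) = 21/67.
The predictive probability is P(green next | data) = (2/3)(18/67) + (1/6)(28/67) + (1)(21/67) = 113/201.

0.562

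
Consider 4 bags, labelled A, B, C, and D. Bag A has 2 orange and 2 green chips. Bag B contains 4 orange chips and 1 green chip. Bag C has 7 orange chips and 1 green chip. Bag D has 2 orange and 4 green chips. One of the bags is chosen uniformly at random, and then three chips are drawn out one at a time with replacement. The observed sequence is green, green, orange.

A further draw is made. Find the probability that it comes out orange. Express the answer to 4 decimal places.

For each hypothesis, P(data | H) works out to: P(data | bag A) = (2/4)(2/4)(2/4) = 0.125; P(data | bag B) = (1/5)(1/5)(4/5) = 0.032; P(data | bag C) = (1/8)(1/8)(7/8) = 0.013672; P(data | bag D) = (4/6)(4/6)(2/6) = 0.14815.
The prior-weighted likelihoods are 1/4 · 0.125 = 0.03125, 1/4 · 0.032 = 0.008, 1/4 · 0.013672 = 0.003418, 1/4 · 0.14815 = 0.037037; these sum to 0.079705.
Dividing through by the total gives posterior P(bag A | data) = 0.39207, P(bag B | data) = 0.10037, P(bag C | data) = 0.042883, P(bag D | data) = 0.46468.
The predictive probability is P(orange next | data) = (1/2)(0.39207) + (4/5)(0.10037) + (7/8)(0.042883) + (1/3)(0.46468) = 0.46875.

0.4687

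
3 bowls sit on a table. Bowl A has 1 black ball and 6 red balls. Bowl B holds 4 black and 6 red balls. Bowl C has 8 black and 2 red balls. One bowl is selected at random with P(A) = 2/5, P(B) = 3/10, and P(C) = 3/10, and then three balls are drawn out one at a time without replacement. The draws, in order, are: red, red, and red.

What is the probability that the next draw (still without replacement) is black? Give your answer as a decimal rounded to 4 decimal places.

0.3077

For each hypothesis, P(data | H) works out to: P(data | bowl A) = (6/7)(5/6)(4/5) = 4/7; P(data | bowl B) = (6/10)(5/9)(4/8) = 1/6; P(data | bowl C) = (2/10)(1/9)(0/8) = 0.
Multiplying each by its prior: 2/5 · 4/7 = 8/35, 3/10 · 1/6 = 1/20, 3/10 · 0 = 0; with total 39/140.
The posterior is then P(bowl A | data) = 32/39, P(bowl B | data) = 7/39, P(bowl C | data) = 0.
So P(black next | data) = Σ P(black next | H) P(H | data) = (1/4)(32/39) + (4/7)(7/39) = 4/13.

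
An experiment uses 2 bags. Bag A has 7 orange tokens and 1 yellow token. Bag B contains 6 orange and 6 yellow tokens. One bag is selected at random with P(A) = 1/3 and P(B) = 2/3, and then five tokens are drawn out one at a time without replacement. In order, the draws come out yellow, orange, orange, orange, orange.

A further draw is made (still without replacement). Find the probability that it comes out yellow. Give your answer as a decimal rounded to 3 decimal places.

0.190

Compute the likelihood of the observed sequence for each case: P(data | bag A) = (1/8)(7/7)(6/6)(5/5)(4/4) = 1/8; P(data | bag B) = (6/12)(6/11)(5/10)(4/9)(3/8) = 1/44.
The prior-weighted likelihoods are 1/3 · 1/8 = 1/24, 2/3 · 1/44 = 1/66; summing to 5/88.
Dividing through by the total gives posterior P(bag A | data) = 11/15, P(bag B | data) = 4/15.
Averaging over the posterior, P(yellow next | data) = (0)(11/15) + (5/7)(4/15) = 4/21.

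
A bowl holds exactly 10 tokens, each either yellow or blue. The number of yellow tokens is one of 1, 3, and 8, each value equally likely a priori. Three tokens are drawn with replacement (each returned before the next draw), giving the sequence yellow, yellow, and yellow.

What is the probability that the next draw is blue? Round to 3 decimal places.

0.226

Under each hypothesis, the probability of the observed sequence is: P(data | r = 1) = (1/10)(1/10)(1/10) = 0.001; P(data | r = 3) = (3/10)(3/10)(3/10) = 0.027; P(data | r = 8) = (8/10)(8/10)(8/10) = 0.512.
Weighting by the prior gives 1/3 · 0.001 = 0.00033333, 1/3 · 0.027 = 0.009, 1/3 · 0.512 = 0.17067; these sum to 0.18.
The posterior is then P(r = 1 | data) = 0.0018519, P(r = 3 | data) = 0.05, P(r = 8 | data) = 0.94815.
So P(blue next | data) = Σ P(blue next | H) P(H | data) = (9/10)(0.0018519) + (7/10)(0.05) + (1/5)(0.94815) = 0.2263.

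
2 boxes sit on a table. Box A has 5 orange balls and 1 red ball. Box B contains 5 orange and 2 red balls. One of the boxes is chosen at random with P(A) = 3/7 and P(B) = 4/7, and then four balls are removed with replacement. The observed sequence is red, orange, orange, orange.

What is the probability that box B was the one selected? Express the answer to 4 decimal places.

The likelihood of the observed sequence under each hypothesis: P(data | box A) = (1/6)(5/6)(5/6)(5/6) = 0.096451; P(data | box B) = (2/7)(5/7)(5/7)(5/7) = 0.10412.
Multiplying each by its prior: 3/7 · 0.096451 = 0.041336, 4/7 · 0.10412 = 0.059499; summing to 0.10083.
Hence P(box B | data) = (0.059499) / (0.10083) = 0.59006.

0.5901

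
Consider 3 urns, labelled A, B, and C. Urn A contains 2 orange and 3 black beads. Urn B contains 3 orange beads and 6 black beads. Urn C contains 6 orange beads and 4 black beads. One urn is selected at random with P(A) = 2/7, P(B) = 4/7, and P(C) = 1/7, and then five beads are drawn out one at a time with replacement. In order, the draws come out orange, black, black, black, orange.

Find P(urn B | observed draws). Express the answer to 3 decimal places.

For each hypothesis, P(data | H) works out to: P(data | urn A) = (2/5)(3/5)(3/5)(3/5)(2/5) = 0.03456; P(data | urn B) = (3/9)(6/9)(6/9)(6/9)(3/9) = 0.032922; P(data | urn C) = (6/10)(4/10)(4/10)(4/10)(6/10) = 0.02304.
The prior-weighted likelihoods are 2/7 · 0.03456 = 0.0098743, 4/7 · 0.032922 = 0.018812, 1/7 · 0.02304 = 0.0032914; summing to 0.031978.
Therefore the posterior P(urn B | data) = (0.018812) / (0.031978) = 0.58829.

0.588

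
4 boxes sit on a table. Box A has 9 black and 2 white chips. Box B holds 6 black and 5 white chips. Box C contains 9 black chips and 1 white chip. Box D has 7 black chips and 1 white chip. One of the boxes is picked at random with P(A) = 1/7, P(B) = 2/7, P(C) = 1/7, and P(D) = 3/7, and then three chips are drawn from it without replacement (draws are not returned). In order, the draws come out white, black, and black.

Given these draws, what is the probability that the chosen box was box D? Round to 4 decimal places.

0.4061

For each hypothesis, P(data | H) works out to: P(data | box A) = (2/11)(9/10)(8/9) = 0.14545; P(data | box B) = (5/11)(6/10)(5/9) = 0.15152; P(data | box C) = (1/10)(9/9)(8/8) = 0.1; P(data | box D) = (1/8)(7/7)(6/6) = 0.125.
Weighting by the prior gives 1/7 · 0.14545 = 0.020779, 2/7 · 0.15152 = 0.04329, 1/7 · 0.1 = 0.014286, 3/7 · 0.125 = 0.053571; summing to 0.13193.
So P(box D | data) = (0.053571) / (0.13193) = 0.40607.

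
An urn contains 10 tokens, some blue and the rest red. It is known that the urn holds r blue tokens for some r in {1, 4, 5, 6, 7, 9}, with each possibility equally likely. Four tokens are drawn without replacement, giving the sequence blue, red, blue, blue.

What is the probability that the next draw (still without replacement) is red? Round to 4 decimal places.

The likelihood of the observed sequence under each hypothesis: P(data | r = 1) = (1/10)(9/9)(0/8) = 0; P(data | r = 4) = (4/10)(6/9)(3/8)(2/7) = 1/35; P(data | r = 5) = (5/10)(5/9)(4/8)(3/7) = 5/84; P(data | r = 6) = (6/10)(4/9)(5/8)(4/7) = 2/21; P(data | r = 7) = (7/10)(3/9)(6/8)(5/7) = 1/8; P(data | r = 9) = (9/10)(1/9)(8/8)(7/7) = 1/10.
Weighting by the prior gives 1/6 · 0 = 0, 1/6 · 1/35 = 1/210, 1/6 · 5/84 = 5/504, 1/6 · 2/21 = 1/63, 1/6 · 1/8 = 1/48, 1/6 · 1/10 = 1/60; these sum to 49/720.
Normalising, the posterior is P(r = 1 | data) = 0, P(r = 4 | data) = 24/343, P(r = 5 | data) = 50/343, P(r = 6 | data) = 80/343, P(r = 7 | data) = 15/49, P(r = 9 | data) = 12/49.
Averaging over the posterior, P(red next | data) = (5/6)(24/343) + (2/3)(50/343) + (1/2)(80/343) + (1/3)(15/49) + (0)(12/49) = 55/147.

0.3741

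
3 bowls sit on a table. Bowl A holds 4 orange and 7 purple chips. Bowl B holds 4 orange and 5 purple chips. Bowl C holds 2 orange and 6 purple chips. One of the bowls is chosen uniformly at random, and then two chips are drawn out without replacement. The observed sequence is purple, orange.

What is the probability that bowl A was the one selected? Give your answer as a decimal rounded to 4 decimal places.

0.3409

The likelihood of the observed sequence under each hypothesis: P(data | bowl A) = (7/11)(4/10) = 0.25455; P(data | bowl B) = (5/9)(4/8) = 0.27778; P(data | bowl C) = (6/8)(2/7) = 0.21429.
Multiplying each by its prior: 1/3 · 0.25455 = 0.084848, 1/3 · 0.27778 = 0.092593, 1/3 · 0.21429 = 0.071429; with total 0.24887.
So P(bowl A | data) = (0.084848) / (0.24887) = 0.34094.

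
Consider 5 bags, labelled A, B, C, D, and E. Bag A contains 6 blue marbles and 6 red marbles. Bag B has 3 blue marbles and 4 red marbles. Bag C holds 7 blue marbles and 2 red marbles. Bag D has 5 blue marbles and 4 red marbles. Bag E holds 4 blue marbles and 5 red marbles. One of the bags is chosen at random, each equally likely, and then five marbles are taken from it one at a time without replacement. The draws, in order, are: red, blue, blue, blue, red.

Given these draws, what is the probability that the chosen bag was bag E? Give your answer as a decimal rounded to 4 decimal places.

For each hypothesis, P(data | H) works out to: P(data | bag A) = (6/12)(6/11)(5/10)(4/9)(5/8) = 0.037879; P(data | bag B) = (4/7)(3/6)(2/5)(1/4)(3/3) = 0.028571; P(data | bag C) = (2/9)(7/8)(6/7)(5/6)(1/5) = 0.027778; P(data | bag D) = (4/9)(5/8)(4/7)(3/6)(3/5) = 0.047619; P(data | bag E) = (5/9)(4/8)(3/7)(2/6)(4/5) = 0.031746.
Multiplying each by its prior: 1/5 · 0.037879 = 0.0075758, 1/5 · 0.028571 = 0.0057143, 1/5 · 0.027778 = 0.0055556, 1/5 · 0.047619 = 0.0095238, 1/5 · 0.031746 = 0.0063492; summing to 0.034719.
Hence P(bag E | data) = (0.0063492) / (0.034719) = 0.18288.

0.1829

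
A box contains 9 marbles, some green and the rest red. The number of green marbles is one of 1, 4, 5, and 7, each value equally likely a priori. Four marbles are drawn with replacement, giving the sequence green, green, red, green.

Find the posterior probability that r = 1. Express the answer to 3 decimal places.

Under each hypothesis, the probability of the observed sequence is: P(data | r = 1) = (1/9)(1/9)(8/9)(1/9) = 0.0012193; P(data | r = 4) = (4/9)(4/9)(5/9)(4/9) = 0.048773; P(data | r = 5) = (5/9)(5/9)(4/9)(5/9) = 0.076208; P(data | r = 7) = (7/9)(7/9)(2/9)(7/9) = 0.10456.
Weighting by the prior gives 1/4 · 0.0012193 = 0.00030483, 1/4 · 0.048773 = 0.012193, 1/4 · 0.076208 = 0.019052, 1/4 · 0.10456 = 0.026139; summing to 0.057689.
Therefore the posterior P(r = 1 | data) = (0.00030483) / (0.057689) = 0.005284.

0.005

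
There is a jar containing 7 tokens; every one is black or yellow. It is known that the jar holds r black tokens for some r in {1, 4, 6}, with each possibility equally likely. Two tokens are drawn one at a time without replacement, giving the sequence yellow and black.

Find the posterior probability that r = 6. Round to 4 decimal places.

Under each hypothesis, the probability of the observed sequence is: P(data | r = 1) = (6/7)(1/6) = 1/7; P(data | r = 4) = (3/7)(4/6) = 2/7; P(data | r = 6) = (1/7)(6/6) = 1/7.
The prior-weighted likelihoods are 1/3 · 1/7 = 1/21, 1/3 · 2/7 = 2/21, 1/3 · 1/7 = 1/21; summing to 4/21.
Therefore the posterior P(r = 6 | data) = (1/21) / (4/21) = 1/4.

0.2500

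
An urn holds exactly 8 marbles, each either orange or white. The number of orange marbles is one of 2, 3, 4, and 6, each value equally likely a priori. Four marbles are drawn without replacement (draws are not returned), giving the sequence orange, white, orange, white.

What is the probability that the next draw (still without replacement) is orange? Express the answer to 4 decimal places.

0.4219

Under each hypothesis, the probability of the observed sequence is: P(data | r = 2) = (2/8)(6/7)(1/6)(5/5) = 1/28; P(data | r = 3) = (3/8)(5/7)(2/6)(4/5) = 1/14; P(data | r = 4) = (4/8)(4/7)(3/6)(3/5) = 3/35; P(data | r = 6) = (6/8)(2/7)(5/6)(1/5) = 1/28.
Weighting by the prior gives 1/4 · 1/28 = 1/112, 1/4 · 1/14 = 1/56, 1/4 · 3/35 = 3/140, 1/4 · 1/28 = 1/112; with total 2/35.
Dividing through by the total gives posterior P(r = 2 | data) = 5/32, P(r = 3 | data) = 5/16, P(r = 4 | data) = 3/8, P(r = 6 | data) = 5/32.
Averaging over the posterior, P(orange next | data) = (0)(5/32) + (1/4)(5/16) + (1/2)(3/8) + (1)(5/32) = 27/64.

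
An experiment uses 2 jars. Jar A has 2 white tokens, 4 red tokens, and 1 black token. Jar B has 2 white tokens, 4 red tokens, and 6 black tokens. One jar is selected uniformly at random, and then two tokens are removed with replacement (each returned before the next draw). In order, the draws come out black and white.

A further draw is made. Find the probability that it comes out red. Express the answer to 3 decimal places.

0.412

The likelihood of the observed sequence under each hypothesis: P(data | jar A) = (1/7)(2/7) = 0.040816; P(data | jar B) = (6/12)(2/12) = 0.083333.
Multiplying each by its prior: 1/2 · 0.040816 = 0.020408, 1/2 · 0.083333 = 0.041667; with total 0.062075.
Normalising, the posterior is P(jar A | data) = 0.32877, P(jar B | data) = 0.67123.
The predictive probability is P(red next | data) = (4/7)(0.32877) + (1/3)(0.67123) = 0.41161.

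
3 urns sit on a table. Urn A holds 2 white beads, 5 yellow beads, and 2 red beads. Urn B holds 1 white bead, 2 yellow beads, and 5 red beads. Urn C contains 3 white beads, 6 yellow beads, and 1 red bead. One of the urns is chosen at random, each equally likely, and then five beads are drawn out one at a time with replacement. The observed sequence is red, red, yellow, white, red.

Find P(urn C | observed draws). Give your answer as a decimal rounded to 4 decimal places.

0.0196

The likelihood of the observed sequence under each hypothesis: P(data | urn A) = (2/9)(2/9)(5/9)(2/9)(2/9) = 0.0013548; P(data | urn B) = (5/8)(5/8)(2/8)(1/8)(5/8) = 0.0076294; P(data | urn C) = (1/10)(1/10)(6/10)(3/10)(1/10) = 0.00018.
Weighting by the prior gives 1/3 · 0.0013548 = 0.0004516, 1/3 · 0.0076294 = 0.0025431, 1/3 · 0.00018 = 6e-05; with total 0.0030547.
Hence P(urn C | data) = (6e-05) / (0.0030547) = 0.019642.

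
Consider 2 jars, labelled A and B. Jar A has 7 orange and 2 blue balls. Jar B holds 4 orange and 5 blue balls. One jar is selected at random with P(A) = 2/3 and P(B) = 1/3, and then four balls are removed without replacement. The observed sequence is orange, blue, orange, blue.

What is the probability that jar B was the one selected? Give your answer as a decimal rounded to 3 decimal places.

0.588

Compute the likelihood of the observed sequence for each case: P(data | jar A) = (7/9)(2/8)(6/7)(1/6) = 1/36; P(data | jar B) = (4/9)(5/8)(3/7)(4/6) = 5/63.
Weighting by the prior gives 2/3 · 1/36 = 1/54, 1/3 · 5/63 = 5/189; with total 17/378.
Hence P(jar B | data) = (5/189) / (17/378) = 10/17.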